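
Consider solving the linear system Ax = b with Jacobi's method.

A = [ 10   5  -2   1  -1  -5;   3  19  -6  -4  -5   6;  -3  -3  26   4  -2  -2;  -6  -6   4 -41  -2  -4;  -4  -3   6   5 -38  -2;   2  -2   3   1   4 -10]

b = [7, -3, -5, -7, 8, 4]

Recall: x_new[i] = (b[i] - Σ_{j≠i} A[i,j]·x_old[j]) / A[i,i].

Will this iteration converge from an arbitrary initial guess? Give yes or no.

yes

Split A = D + L + U, D = diag(10, 19, 26, -41, -38, -10).
Jacobi T = -D⁻¹(L+U): T[4,3] = -(5)/(-38) = +0.1316; T[4,4] = 0.
  T[0,:] = [+0.0000  -0.5000  +0.2000  -0.1000  +0.1000  +0.5000]
  T[1,:] = [-0.1579  +0.0000  +0.3158  +0.2105  +0.2632  -0.3158]
  T[2,:] = [+0.1154  +0.1154  +0.0000  -0.1538  +0.0769  +0.0769]
  T[3,:] = [-0.1463  -0.1463  +0.0976  +0.0000  -0.0488  -0.0976]
  T[4,:] = [-0.1053  -0.0789  +0.1579  +0.1316  +0.0000  -0.0526]
  T[5,:] = [+0.2000  -0.2000  +0.3000  +0.1000  +0.4000  +0.0000]
|eigenvalues of T|: 0.5798, 0.2643, 0.2643, 0.1902, 0.1716, 0.1716.
ρ(T) = max|λ| = 0.5798; 0.5798 < 1 ⇒ converges.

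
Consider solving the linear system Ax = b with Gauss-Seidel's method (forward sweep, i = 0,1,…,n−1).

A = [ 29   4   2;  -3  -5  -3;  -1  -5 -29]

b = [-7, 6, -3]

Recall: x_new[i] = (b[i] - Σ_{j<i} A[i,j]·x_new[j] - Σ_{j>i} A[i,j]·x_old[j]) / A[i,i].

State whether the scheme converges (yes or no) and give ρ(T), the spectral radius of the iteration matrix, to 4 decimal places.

Let D = diag(29, -5, -29); L, U the strict triangles.
T_GS = -(D+L)⁻¹U: row 0 first, T[0,1] = -(4)/(29) = -0.1379; later rows by forward substitution.
  T[0,:] = [+0.0000  -0.1379  -0.0690]
  T[1,:] = [+0.0000  +0.0828  -0.5586]
  T[2,:] = [+0.0000  -0.0095  +0.0987]
|λ(T)| sorted: 0.1641, 0.0174, 0.0000.
ρ = 0.1641; 0.1641 < 1, so it converges for any x₀.

yes, ρ = 0.1641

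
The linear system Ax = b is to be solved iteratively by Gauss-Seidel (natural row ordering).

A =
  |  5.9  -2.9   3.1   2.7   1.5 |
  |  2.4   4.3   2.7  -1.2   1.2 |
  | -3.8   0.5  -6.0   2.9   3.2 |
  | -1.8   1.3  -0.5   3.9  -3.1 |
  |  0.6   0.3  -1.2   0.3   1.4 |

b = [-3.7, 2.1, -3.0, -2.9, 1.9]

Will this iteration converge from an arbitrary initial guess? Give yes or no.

no

Let D = diag(5.9, 4.3, -6, 3.9, 1.4); L, U the strict triangles.
T_GS = -(D+L)⁻¹U: row 0 first, T[0,1] = -(-2.9)/(5.9) = +0.4915; later rows by forward substitution.
  T[0,:] = [+0.0000 +0.4915 -0.5254 -0.4576 -0.2542]
  T[1,:] = [+0.0000 -0.2743 -0.3346 +0.5345 -0.1372]
  T[2,:] = [+0.0000 -0.3342 +0.3049 +0.8177 +0.6829]
  T[3,:] = [+0.0000 +0.2755 -0.0919 -0.2845 +0.8108]
  T[4,:] = [+0.0000 -0.4973 +0.5779 +0.8435 +0.5500]
|eigenvalues of T|: 1.4688, 1.0520, 0.1813, 0.1813, 0.0000.
spectral radius ρ = 1.4688; 1.4688 > 1 ⇒ diverges.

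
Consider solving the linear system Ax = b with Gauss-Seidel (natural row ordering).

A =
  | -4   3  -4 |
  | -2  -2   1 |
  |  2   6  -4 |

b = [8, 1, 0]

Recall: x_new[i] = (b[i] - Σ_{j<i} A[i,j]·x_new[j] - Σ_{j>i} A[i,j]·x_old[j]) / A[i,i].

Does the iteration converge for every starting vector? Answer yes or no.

Write A = D+L+U with D = diag(-4, -2, -4).
Gauss-Seidel: T = -(D+L)⁻¹U, row 0 first, T[0,2] = -(-4)/(-4) = -1.0000; later rows by forward substitution.
  T[0,:] = [+0.0000  +0.7500  -1.0000]
  T[1,:] = [+0.0000  -0.7500  +1.5000]
  T[2,:] = [+0.0000  -0.7500  +1.7500]
|eigenvalues of T|: 1.1614, 0.1614, 0.0000.
ρ(T) = max|λ| = 1.1614; 1.1614 > 1: divergent.

no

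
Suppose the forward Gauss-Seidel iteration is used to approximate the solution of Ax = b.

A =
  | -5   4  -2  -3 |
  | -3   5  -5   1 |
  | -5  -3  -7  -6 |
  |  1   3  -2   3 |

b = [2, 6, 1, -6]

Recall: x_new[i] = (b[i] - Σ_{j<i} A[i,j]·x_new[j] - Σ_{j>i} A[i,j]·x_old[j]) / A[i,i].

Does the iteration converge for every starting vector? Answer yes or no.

no

Let D = diag(-5, 5, -7, 3); L, U the strict triangles.
T_GS = -(D+L)⁻¹U: row 0 first, T[0,3] = -(-3)/(-5) = -0.6000; later rows by forward substitution.
  T[0,:] = [+0.0000  +0.8000  -0.4000  -0.6000]
  T[1,:] = [+0.0000  +0.4800  +0.7600  -0.5600]
  T[2,:] = [+0.0000  -0.7771  -0.0400  -0.1886]
  T[3,:] = [+0.0000  -1.2648  -0.6533  +0.6343]
|eigenvalues of T|: 1.2137, 0.4340, 0.4340, 0.0000.
ρ = 1.2137; 1.2137 > 1, so it fails to converge.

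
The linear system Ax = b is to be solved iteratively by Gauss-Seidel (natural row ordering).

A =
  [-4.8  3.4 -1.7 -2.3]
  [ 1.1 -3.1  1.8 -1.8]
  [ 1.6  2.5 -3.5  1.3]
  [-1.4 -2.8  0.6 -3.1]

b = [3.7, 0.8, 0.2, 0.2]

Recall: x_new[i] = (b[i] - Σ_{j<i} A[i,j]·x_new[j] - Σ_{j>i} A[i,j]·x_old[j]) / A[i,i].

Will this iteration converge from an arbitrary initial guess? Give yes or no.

no

Write A = D+L+U with D = diag(-4.8, -3.1, -3.5, -3.1).
GS T = -(D+L)⁻¹U: row 0 first, T[0,2] = -(-1.7)/(-4.8) = -0.3542; later rows by forward substitution.
  T[0,:] = [+0.0000 +0.7083 -0.3542 -0.4792]
  T[1,:] = [+0.0000 +0.2513 +0.4550 -0.7507]
  T[2,:] = [+0.0000 +0.5033 +0.1631 -0.3838]
  T[3,:] = [+0.0000 -0.4495 -0.2194 +0.8201]
|λ(T)| sorted: 1.3927, 0.3153, 0.1571, 0.0000.
ρ(T) = max|λ| = 1.3927; 1.3927 > 1, so it fails to converge.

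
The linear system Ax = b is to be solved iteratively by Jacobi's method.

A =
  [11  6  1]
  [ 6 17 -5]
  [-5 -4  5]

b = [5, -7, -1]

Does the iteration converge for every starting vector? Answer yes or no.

yes

Write A = D+L+U with D = diag(11, 17, 5).
T_J = -D⁻¹(L+U): T[0,2] = -(1)/(11) = -0.0909; T[0,0] = 0.
  T[0,:] = [+0.0000 -0.5455 -0.0909]
  T[1,:] = [-0.3529 +0.0000 +0.2941]
  T[2,:] = [+1.0000 +0.8000 +0.0000]
moduli |λ_i(T)| = 0.7233, 0.4316, 0.4316.
ρ(T) = max|λ| = 0.7233; 0.7233 < 1 ⇒ converges.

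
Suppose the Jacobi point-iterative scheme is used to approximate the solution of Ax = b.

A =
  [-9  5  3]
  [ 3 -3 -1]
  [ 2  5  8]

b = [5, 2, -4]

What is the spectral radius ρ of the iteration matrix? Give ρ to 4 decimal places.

0.9251

Let D = diag(-9, -3, 8); L, U the strict triangles.
Jacobi T = -D⁻¹(L+U): T[1,2] = -(-1)/(-3) = -0.3333; T[1,1] = 0.
  T[0,:] = [+0.0000, +0.5556, +0.3333]
  T[1,:] = [+1.0000, +0.0000, -0.3333]
  T[2,:] = [-0.2500, -0.6250, +0.0000]
|λ(T)| sorted: 0.9251, 0.6594, 0.2656.
spectral radius ρ = 0.9251; 0.9251 < 1: convergent.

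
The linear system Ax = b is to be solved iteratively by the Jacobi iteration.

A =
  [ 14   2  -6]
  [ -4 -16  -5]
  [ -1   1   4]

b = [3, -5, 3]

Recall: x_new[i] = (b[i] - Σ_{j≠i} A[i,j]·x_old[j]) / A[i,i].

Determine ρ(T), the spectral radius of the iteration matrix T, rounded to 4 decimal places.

A = D + L + U where D = diag(14, -16, 4).
T_J = -D⁻¹(L+U): T[0,2] = -(-6)/(14) = +0.4286; T[0,0] = 0.
  T[0,:] = [+0.0000, -0.1429, +0.4286]
  T[1,:] = [-0.2500, +0.0000, -0.3125]
  T[2,:] = [+0.2500, -0.2500, +0.0000]
moduli |λ_i(T)| = 0.5397, 0.3200, 0.2197.
spectral radius ρ = 0.5397; 0.5397 < 1 ⇒ converges.

0.5397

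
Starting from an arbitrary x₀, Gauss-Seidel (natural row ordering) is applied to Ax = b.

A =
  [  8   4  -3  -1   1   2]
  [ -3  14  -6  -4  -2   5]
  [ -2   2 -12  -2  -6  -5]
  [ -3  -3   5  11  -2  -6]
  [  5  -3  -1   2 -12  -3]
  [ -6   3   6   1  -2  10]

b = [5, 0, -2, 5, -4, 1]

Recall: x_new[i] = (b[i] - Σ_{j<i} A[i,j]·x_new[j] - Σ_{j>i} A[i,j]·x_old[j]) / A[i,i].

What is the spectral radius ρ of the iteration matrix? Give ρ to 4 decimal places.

0.5339

Split A = D + L + U, D = diag(8, 14, -12, 11, -12, 10).
Gauss-Seidel: T = -(D+L)⁻¹U, row 0 first, T[0,1] = -(4)/(8) = -0.5000; later rows by forward substitution.
  T[0,:] = [+0.0000 -0.5000 +0.3750 +0.1250 -0.1250 -0.2500]
  T[1,:] = [+0.0000 -0.1071 +0.5089 +0.3125 +0.1161 -0.4107]
  T[2,:] = [+0.0000 +0.0655 +0.0223 -0.1354 -0.4598 -0.4435]
  T[3,:] = [+0.0000 -0.1953 +0.2309 +0.1809 +0.3884 +0.5668]
  T[4,:] = [+0.0000 -0.2196 +0.0656 +0.0154 +0.0219 -0.1201]
  T[5,:] = [+0.0000 -0.3315 +0.0490 +0.0475 +0.1316 +0.1586]
|roots of det(T-λI)|: 0.5339, 0.3493, 0.3493, 0.2037, 0.0734, 0.0000.
spectral radius ρ = 0.5339; 0.5339 < 1, so it converges for any x₀.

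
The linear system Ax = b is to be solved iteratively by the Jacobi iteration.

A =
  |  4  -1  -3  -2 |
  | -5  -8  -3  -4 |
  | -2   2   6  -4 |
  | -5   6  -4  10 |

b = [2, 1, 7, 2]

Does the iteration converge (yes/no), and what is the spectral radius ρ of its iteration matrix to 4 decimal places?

no, ρ = 1.3233

Split A = D + L + U, D = diag(4, -8, 6, 10).
T_J = -D⁻¹(L+U): T[0,1] = -(-1)/(4) = +0.2500; T[0,0] = 0.
  T[0,:] = [+0.0000, +0.2500, +0.7500, +0.5000]
  T[1,:] = [-0.6250, +0.0000, -0.3750, -0.5000]
  T[2,:] = [+0.3333, -0.3333, +0.0000, +0.6667]
  T[3,:] = [+0.5000, -0.6000, +0.4000, +0.0000]
|roots of det(T-λI)|: 1.3233, 0.5729, 0.5346, 0.5346.
ρ(T) = max|λ| = 1.3233; 1.3233 > 1: divergent.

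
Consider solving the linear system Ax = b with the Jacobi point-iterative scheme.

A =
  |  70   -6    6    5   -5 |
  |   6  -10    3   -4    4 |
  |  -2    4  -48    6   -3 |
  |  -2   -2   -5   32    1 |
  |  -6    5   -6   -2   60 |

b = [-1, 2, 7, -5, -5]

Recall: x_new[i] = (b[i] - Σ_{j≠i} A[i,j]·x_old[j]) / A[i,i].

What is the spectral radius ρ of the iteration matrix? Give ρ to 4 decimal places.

A = D + L + U where D = diag(70, -10, -48, 32, 60).
Jacobi: T = -D⁻¹(L+U), T[0,1] = -(-6)/(70) = +0.0857; T[0,0] = 0.
  T[0,:] = [+0.0000 +0.0857 -0.0857 -0.0714 +0.0714]
  T[1,:] = [+0.6000 +0.0000 +0.3000 -0.4000 +0.4000]
  T[2,:] = [-0.0417 +0.0833 +0.0000 +0.1250 -0.0625]
  T[3,:] = [+0.0625 +0.0625 +0.1562 +0.0000 -0.0312]
  T[4,:] = [+0.1000 -0.0833 +0.1000 +0.0333 +0.0000]
|eigenvalues of T|: 0.2596, 0.1940, 0.1940, 0.0241, 0.0241.
ρ(T) = max|λ| = 0.2596; 0.2596 < 1, so it converges for any x₀.

0.2596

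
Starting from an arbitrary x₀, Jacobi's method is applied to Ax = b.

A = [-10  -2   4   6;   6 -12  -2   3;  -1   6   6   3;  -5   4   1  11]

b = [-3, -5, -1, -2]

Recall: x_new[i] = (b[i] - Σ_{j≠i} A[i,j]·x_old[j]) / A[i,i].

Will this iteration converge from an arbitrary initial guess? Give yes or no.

Split A = D + L + U, D = diag(-10, -12, 6, 11).
T_J = -D⁻¹(L+U): T[3,2] = -(1)/(11) = -0.0909; T[3,3] = 0.
  T[0,:] = [+0.0000  -0.2000  +0.4000  +0.6000]
  T[1,:] = [+0.5000  +0.0000  -0.1667  +0.2500]
  T[2,:] = [+0.1667  -1.0000  +0.0000  -0.5000]
  T[3,:] = [+0.4545  -0.3636  -0.0909  +0.0000]
eigenvalue magnitudes: 0.9049, 0.7035, 0.7035, 0.0389.
ρ(T) = max|λ| = 0.9049; 0.9049 < 1 ⇒ converges.

yes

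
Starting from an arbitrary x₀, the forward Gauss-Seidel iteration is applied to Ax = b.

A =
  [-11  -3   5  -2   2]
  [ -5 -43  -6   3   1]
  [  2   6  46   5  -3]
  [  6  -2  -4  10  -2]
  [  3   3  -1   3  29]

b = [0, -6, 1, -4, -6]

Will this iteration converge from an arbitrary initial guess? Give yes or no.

yes

Let D = diag(-11, -43, 46, 10, 29); L, U the strict triangles.
T_GS = -(D+L)⁻¹U: row 0 first, T[0,2] = -(5)/(-11) = +0.4545; later rows by forward substitution.
  T[0,:] = [+0.0000 -0.2727 +0.4545 -0.1818 +0.1818]
  T[1,:] = [+0.0000 +0.0317 -0.1924 +0.0909 +0.0021]
  T[2,:] = [+0.0000 +0.0077 +0.0053 -0.1126 +0.0570]
  T[3,:] = [+0.0000 +0.1731 -0.3091 +0.0822 +0.1141]
  T[4,:] = [+0.0000 +0.0073 +0.0050 -0.0030 -0.0289]
|roots of det(T-λI)|: 0.2998, 0.1103, 0.0509, 0.0509, 0.0000.
spectral radius ρ = 0.2998; 0.2998 < 1: convergent.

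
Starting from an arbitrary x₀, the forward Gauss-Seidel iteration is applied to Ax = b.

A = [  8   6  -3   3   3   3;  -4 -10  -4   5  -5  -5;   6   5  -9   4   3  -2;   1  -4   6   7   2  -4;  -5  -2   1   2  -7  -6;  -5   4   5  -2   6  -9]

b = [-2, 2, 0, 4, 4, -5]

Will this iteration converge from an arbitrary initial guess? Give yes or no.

no

A = D + L + U where D = diag(8, -10, -9, 7, -7, -9).
Gauss-Seidel: T = -(D+L)⁻¹U, row 0 first, T[0,4] = -(3)/(8) = -0.3750; later rows by forward substitution.
  T[0,:] = [+0.0000 -0.7500 +0.3750 -0.3750 -0.3750 -0.3750]
  T[1,:] = [+0.0000 +0.3000 -0.5500 +0.6500 -0.3500 -0.3500]
  T[2,:] = [+0.0000 -0.3333 -0.0556 +0.5556 -0.1111 -0.6667]
  T[3,:] = [+0.0000 +0.5643 -0.3202 -0.0512 -0.3369 +0.9964]
  T[4,:] = [+0.0000 +0.5636 -0.2101 +0.1469 +0.2557 -0.2998]
  T[5,:] = [+0.0000 +0.6152 -0.5526 +0.9152 +0.2364 -0.7389]
eigenvalue magnitudes: 1.4719, 0.9962, 0.3053, 0.3053, 0.1327, 0.0000.
ρ = 1.4719; 1.4719 > 1, so it fails to converge.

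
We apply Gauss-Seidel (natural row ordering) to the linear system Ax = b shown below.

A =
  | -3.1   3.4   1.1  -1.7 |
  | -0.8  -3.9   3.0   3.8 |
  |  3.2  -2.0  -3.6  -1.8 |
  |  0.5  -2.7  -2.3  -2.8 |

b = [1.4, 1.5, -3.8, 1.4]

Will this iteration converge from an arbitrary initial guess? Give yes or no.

no

Split A = D + L + U, D = diag(-3.1, -3.9, -3.6, -2.8).
Gauss-Seidel: T = -(D+L)⁻¹U, row 0 first, T[0,3] = -(-1.7)/(-3.1) = -0.5484; later rows by forward substitution.
  T[0,:] = [+0.0000 +1.0968 +0.3548 -0.5484]
  T[1,:] = [+0.0000 -0.2250 +0.6964 +1.0868]
  T[2,:] = [+0.0000 +1.0999 -0.0715 -1.5913]
  T[3,:] = [+0.0000 -0.4907 -0.5495 +0.1611]
eigenvalue magnitudes: 1.1667, 0.9644, 0.0669, 0.0000.
ρ = 1.1667; 1.1667 > 1: divergent.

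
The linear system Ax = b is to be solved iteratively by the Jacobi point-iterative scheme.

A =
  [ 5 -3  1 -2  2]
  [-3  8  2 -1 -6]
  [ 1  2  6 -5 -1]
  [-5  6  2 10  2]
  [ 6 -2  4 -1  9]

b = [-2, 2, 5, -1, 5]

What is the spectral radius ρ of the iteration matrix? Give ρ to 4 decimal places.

1.1444

A = D + L + U where D = diag(5, 8, 6, 10, 9).
Jacobi T = -D⁻¹(L+U): T[3,1] = -(6)/(10) = -0.6000; T[3,3] = 0.
  T[0,:] = [+0.0000, +0.6000, -0.2000, +0.4000, -0.4000]
  T[1,:] = [+0.3750, +0.0000, -0.2500, +0.1250, +0.7500]
  T[2,:] = [-0.1667, -0.3333, +0.0000, +0.8333, +0.1667]
  T[3,:] = [+0.5000, -0.6000, -0.2000, +0.0000, -0.2000]
  T[4,:] = [-0.6667, +0.2222, -0.4444, +0.1111, +0.0000]
moduli |λ_i(T)| = 1.1444, 0.7419, 0.7419, 0.7234, 0.7234.
spectral radius ρ = 1.1444; 1.1444 > 1 ⇒ diverges.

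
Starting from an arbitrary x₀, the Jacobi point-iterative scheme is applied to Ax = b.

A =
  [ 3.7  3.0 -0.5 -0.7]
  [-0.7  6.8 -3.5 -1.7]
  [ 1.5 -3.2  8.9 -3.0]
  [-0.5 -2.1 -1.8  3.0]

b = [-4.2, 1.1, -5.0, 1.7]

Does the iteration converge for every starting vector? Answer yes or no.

Write A = D+L+U with D = diag(3.7, 6.8, 8.9, 3).
Jacobi: T = -D⁻¹(L+U), T[3,0] = -(-0.5)/(3) = +0.1667; T[3,3] = 0.
  T[0,:] = [+0.0000  -0.8108  +0.1351  +0.1892]
  T[1,:] = [+0.1029  +0.0000  +0.5147  +0.2500]
  T[2,:] = [-0.1685  +0.3596  +0.0000  +0.3371]
  T[3,:] = [+0.1667  +0.7000  +0.6000  +0.0000]
eigenvalue magnitudes: 0.8680, 0.4725, 0.4725, 0.0522.
ρ(T) = max|λ| = 0.8680; 0.8680 < 1, so it converges for any x₀.

yes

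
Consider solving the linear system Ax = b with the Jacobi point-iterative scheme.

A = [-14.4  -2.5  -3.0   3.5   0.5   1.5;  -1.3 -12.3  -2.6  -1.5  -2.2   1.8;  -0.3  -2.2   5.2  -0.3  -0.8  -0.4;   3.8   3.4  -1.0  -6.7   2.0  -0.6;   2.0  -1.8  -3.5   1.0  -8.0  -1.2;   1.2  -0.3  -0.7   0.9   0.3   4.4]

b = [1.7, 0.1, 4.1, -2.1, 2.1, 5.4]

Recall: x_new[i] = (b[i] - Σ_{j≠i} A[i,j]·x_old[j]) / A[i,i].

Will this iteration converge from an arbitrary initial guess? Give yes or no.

yes

Diagonal D = diag(-14.4, -12.3, 5.2, -6.7, -8, 4.4); L, U strict lower/upper.
Jacobi: T = -D⁻¹(L+U), T[4,2] = -(-3.5)/(-8) = -0.4375; T[4,4] = 0.
  T[0,:] = [+0.0000  -0.1736  -0.2083  +0.2431  +0.0347  +0.1042]
  T[1,:] = [-0.1057  +0.0000  -0.2114  -0.1220  -0.1789  +0.1463]
  T[2,:] = [+0.0577  +0.4231  +0.0000  +0.0577  +0.1538  +0.0769]
  T[3,:] = [+0.5672  +0.5075  -0.1493  +0.0000  +0.2985  -0.0896]
  T[4,:] = [+0.2500  -0.2250  -0.4375  +0.1250  +0.0000  -0.1500]
  T[5,:] = [-0.2727  +0.0682  +0.1591  -0.2045  -0.0682  +0.0000]
|roots of det(T-λI)|: 0.5511, 0.4391, 0.4391, 0.3659, 0.1005, 0.1005.
ρ = 0.5511; 0.5511 < 1 ⇒ converges.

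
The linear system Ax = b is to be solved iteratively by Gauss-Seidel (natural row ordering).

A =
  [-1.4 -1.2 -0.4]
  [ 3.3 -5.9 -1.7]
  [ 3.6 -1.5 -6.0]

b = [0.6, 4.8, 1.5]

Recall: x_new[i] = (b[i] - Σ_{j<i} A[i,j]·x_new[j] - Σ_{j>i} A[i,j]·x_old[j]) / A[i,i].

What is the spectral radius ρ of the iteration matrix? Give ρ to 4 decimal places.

0.7393

Let D = diag(-1.4, -5.9, -6); L, U the strict triangles.
T_GS = -(D+L)⁻¹U: row 0 first, T[0,1] = -(-1.2)/(-1.4) = -0.8571; later rows by forward substitution.
  T[0,:] = [+0.0000 -0.8571 -0.2857]
  T[1,:] = [+0.0000 -0.4794 -0.4479]
  T[2,:] = [+0.0000 -0.3944 -0.0594]
moduli |λ_i(T)| = 0.7393, 0.2004, 0.0000.
ρ = 0.7393; 0.7393 < 1 ⇒ converges.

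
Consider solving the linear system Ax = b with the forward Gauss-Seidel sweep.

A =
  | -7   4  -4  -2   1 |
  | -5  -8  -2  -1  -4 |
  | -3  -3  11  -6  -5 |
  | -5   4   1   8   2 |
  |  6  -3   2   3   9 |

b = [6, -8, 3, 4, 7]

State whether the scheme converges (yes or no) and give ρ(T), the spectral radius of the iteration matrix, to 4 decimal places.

no, ρ = 1.1254

Write A = D+L+U with D = diag(-7, -8, 11, 8, 9).
Gauss-Seidel: T = -(D+L)⁻¹U, row 0 first, T[0,2] = -(-4)/(-7) = -0.5714; later rows by forward substitution.
  T[0,:] = [+0.0000  +0.5714  -0.5714  -0.2857  +0.1429]
  T[1,:] = [+0.0000  -0.3571  +0.1071  +0.0536  -0.5893]
  T[2,:] = [+0.0000  +0.0584  -0.1266  +0.4821  +0.3328]
  T[3,:] = [+0.0000  +0.5284  -0.3949  -0.2656  +0.0923]
  T[4,:] = [+0.0000  -0.6891  +0.5764  +0.1897  -0.3964]
eigenvalue magnitudes: 1.1254, 0.2508, 0.2145, 0.2145, 0.0000.
ρ = 1.1254; 1.1254 > 1 ⇒ diverges.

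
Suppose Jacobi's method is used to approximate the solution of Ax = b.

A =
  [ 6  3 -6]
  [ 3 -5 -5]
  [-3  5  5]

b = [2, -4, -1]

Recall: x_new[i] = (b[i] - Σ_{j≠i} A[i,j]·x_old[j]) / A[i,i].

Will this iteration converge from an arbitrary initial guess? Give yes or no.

Diagonal D = diag(6, -5, 5); L, U strict lower/upper.
Jacobi: T = -D⁻¹(L+U), T[1,0] = -(3)/(-5) = +0.6000; T[1,1] = 0.
  T[0,:] = [+0.0000 -0.5000 +1.0000]
  T[1,:] = [+0.6000 +0.0000 -1.0000]
  T[2,:] = [+0.6000 -1.0000 +0.0000]
|eigenvalues of T|: 1.2416, 1.0000, 0.2416.
ρ = 1.2416; 1.2416 > 1, so it fails to converge.

no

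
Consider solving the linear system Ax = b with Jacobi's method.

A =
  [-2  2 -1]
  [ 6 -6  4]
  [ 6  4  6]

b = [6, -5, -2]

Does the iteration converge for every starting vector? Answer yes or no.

Let D = diag(-2, -6, 6); L, U the strict triangles.
Jacobi: T = -D⁻¹(L+U), T[0,1] = -(2)/(-2) = +1.0000; T[0,0] = 0.
  T[0,:] = [+0.0000 +1.0000 -0.5000]
  T[1,:] = [+1.0000 +0.0000 +0.6667]
  T[2,:] = [-1.0000 -0.6667 +0.0000]
moduli |λ_i(T)| = 1.1590, 0.7990, 0.3600.
ρ = 1.1590; 1.1590 > 1 ⇒ diverges.

no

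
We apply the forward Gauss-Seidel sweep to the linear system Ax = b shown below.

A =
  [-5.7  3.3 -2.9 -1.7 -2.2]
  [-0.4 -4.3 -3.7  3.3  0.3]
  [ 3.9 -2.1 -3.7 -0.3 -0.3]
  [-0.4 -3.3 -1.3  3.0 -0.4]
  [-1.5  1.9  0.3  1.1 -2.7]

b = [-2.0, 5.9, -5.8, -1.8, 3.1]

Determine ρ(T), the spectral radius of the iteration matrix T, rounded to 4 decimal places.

Write A = D+L+U with D = diag(-5.7, -4.3, -3.7, 3, -2.7).
Gauss-Seidel: T = -(D+L)⁻¹U, row 0 first, T[0,4] = -(-2.2)/(-5.7) = -0.3860; later rows by forward substitution.
  T[0,:] = [+0.0000, +0.5789, -0.5088, -0.2982, -0.3860]
  T[1,:] = [+0.0000, -0.0539, -0.8131, +0.7952, +0.1057]
  T[2,:] = [+0.0000, +0.6408, -0.0748, -0.8468, -0.5479]
  T[3,:] = [+0.0000, +0.2956, -0.9947, +0.4680, -0.0393]
  T[4,:] = [+0.0000, -0.1679, -0.7031, +0.8219, +0.2119]
|roots of det(T-λI)|: 1.2710, 0.6547, 0.1007, 0.0357, 0.0000.
ρ(T) = max|λ| = 1.2710; 1.2710 > 1 ⇒ diverges.

1.2710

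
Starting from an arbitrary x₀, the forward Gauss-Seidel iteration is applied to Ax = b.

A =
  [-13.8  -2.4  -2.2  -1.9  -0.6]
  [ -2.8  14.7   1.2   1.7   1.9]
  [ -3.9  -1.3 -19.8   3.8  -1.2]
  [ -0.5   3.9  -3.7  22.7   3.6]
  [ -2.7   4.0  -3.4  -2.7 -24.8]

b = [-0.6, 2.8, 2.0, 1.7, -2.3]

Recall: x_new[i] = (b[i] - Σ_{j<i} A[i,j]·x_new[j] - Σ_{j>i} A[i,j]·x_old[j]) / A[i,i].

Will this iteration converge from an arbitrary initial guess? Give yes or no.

yes

Let D = diag(-13.8, 14.7, -19.8, 22.7, -24.8); L, U the strict triangles.
Gauss-Seidel: T = -(D+L)⁻¹U, row 0 first, T[0,1] = -(-2.4)/(-13.8) = -0.1739; later rows by forward substitution.
  T[0,:] = [+0.0000, -0.1739, -0.1594, -0.1377, -0.0435]
  T[1,:] = [+0.0000, -0.0331, -0.1120, -0.1419, -0.1375]
  T[2,:] = [+0.0000, +0.0364, +0.0388, +0.2284, -0.0430]
  T[3,:] = [+0.0000, +0.0078, +0.0220, +0.0586, -0.1429]
  T[4,:] = [+0.0000, +0.0077, -0.0084, -0.0456, +0.0040]
|roots of det(T-λI)|: 0.1533, 0.0719, 0.0719, 0.0594, 0.0000.
ρ = 0.1533; 0.1533 < 1, so it converges for any x₀.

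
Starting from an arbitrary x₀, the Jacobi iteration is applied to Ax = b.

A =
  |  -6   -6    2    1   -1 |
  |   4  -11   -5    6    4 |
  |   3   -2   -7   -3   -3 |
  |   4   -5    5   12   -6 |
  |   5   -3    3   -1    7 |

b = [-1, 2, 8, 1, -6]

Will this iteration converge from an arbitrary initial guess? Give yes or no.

Let D = diag(-6, -11, -7, 12, 7); L, U the strict triangles.
Jacobi: T = -D⁻¹(L+U), T[4,1] = -(-3)/(7) = +0.4286; T[4,4] = 0.
  T[0,:] = [+0.0000, -1.0000, +0.3333, +0.1667, -0.1667]
  T[1,:] = [+0.3636, +0.0000, -0.4545, +0.5455, +0.3636]
  T[2,:] = [+0.4286, -0.2857, +0.0000, -0.4286, -0.4286]
  T[3,:] = [-0.3333, +0.4167, -0.4167, +0.0000, +0.5000]
  T[4,:] = [-0.7143, +0.4286, -0.4286, +0.1429, +0.0000]
|roots of det(T-λI)|: 1.4365, 0.7704, 0.7704, 0.4212, 0.4212.
ρ(T) = max|λ| = 1.4365; 1.4365 > 1 ⇒ diverges.

no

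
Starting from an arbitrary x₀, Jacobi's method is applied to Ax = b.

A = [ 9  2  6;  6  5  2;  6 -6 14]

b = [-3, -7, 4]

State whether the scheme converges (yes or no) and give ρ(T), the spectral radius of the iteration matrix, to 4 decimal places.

yes, ρ = 0.8580

Split A = D + L + U, D = diag(9, 5, 14).
Jacobi: T = -D⁻¹(L+U), T[1,0] = -(6)/(5) = -1.2000; T[1,1] = 0.
  T[0,:] = [+0.0000, -0.2222, -0.6667]
  T[1,:] = [-1.2000, +0.0000, -0.4000]
  T[2,:] = [-0.4286, +0.4286, +0.0000]
moduli |λ_i(T)| = 0.8580, 0.5960, 0.5960.
ρ = 0.8580; 0.8580 < 1, so it converges for any x₀.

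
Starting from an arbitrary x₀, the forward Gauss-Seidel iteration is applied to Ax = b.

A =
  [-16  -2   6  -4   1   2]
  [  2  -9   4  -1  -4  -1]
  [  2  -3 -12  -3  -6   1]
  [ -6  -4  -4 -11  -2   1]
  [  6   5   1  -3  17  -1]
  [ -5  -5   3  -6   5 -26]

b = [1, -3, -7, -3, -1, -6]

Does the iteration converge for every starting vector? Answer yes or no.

A = D + L + U where D = diag(-16, -9, -12, -11, 17, -26).
T_GS = -(D+L)⁻¹U: row 0 first, T[0,5] = -(2)/(-16) = +0.1250; later rows by forward substitution.
  T[0,:] = [+0.0000  -0.1250  +0.3750  -0.2500  +0.0625  +0.1250]
  T[1,:] = [+0.0000  -0.0278  +0.5278  -0.1667  -0.4306  -0.0833]
  T[2,:] = [+0.0000  -0.0139  -0.0694  -0.2500  -0.3819  +0.1250]
  T[3,:] = [+0.0000  +0.0833  -0.3712  +0.2879  +0.0795  +0.0076]
  T[4,:] = [+0.0000  +0.0678  -0.3490  +0.2028  +0.1411  +0.0332]
  T[5,:] = [+0.0000  +0.0216  -0.1631  +0.0238  +0.0355  +0.0110]
moduli |λ_i(T)| = 0.5477, 0.3547, 0.1508, 0.0317, 0.0307, 0.0000.
ρ = 0.5477; 0.5477 < 1 ⇒ converges.

yes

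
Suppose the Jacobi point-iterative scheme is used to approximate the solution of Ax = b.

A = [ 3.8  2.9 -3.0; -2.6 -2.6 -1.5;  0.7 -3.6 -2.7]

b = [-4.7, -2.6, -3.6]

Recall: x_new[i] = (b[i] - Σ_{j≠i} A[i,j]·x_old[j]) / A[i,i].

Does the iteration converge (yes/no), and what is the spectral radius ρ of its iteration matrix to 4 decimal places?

no, ρ = 1.5742

Split A = D + L + U, D = diag(3.8, -2.6, -2.7).
Jacobi: T = -D⁻¹(L+U), T[0,2] = -(-3)/(3.8) = +0.7895; T[0,0] = 0.
  T[0,:] = [+0.0000, -0.7632, +0.7895]
  T[1,:] = [-1.0000, +0.0000, -0.5769]
  T[2,:] = [+0.2593, -1.3333, +0.0000]
eigenvalue magnitudes: 1.5742, 0.8609, 0.8609.
ρ = 1.5742; 1.5742 > 1: divergent.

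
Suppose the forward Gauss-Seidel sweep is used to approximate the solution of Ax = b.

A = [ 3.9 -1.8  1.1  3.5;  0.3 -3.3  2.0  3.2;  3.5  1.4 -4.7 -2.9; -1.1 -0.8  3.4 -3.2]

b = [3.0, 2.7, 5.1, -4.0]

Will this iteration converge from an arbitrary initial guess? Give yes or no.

no

Diagonal D = diag(3.9, -3.3, -4.7, -3.2); L, U strict lower/upper.
T_GS = -(D+L)⁻¹U: row 0 first, T[0,2] = -(1.1)/(3.9) = -0.2821; later rows by forward substitution.
  T[0,:] = [+0.0000, +0.4615, -0.2821, -0.8974]
  T[1,:] = [+0.0000, +0.0420, +0.5804, +0.8881]
  T[2,:] = [+0.0000, +0.3562, -0.0371, -1.0208]
  T[3,:] = [+0.0000, +0.2093, -0.0876, -0.9981]
eigenvalue magnitudes: 1.3276, 0.4366, 0.1024, 0.0000.
spectral radius ρ = 1.3276; 1.3276 > 1: divergent.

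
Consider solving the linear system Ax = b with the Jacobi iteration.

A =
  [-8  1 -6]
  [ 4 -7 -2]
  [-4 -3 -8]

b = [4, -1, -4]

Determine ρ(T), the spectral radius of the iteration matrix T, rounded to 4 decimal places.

0.8710

Write A = D+L+U with D = diag(-8, -7, -8).
Jacobi: T = -D⁻¹(L+U), T[0,2] = -(-6)/(-8) = -0.7500; T[0,0] = 0.
  T[0,:] = [+0.0000 +0.1250 -0.7500]
  T[1,:] = [+0.5714 +0.0000 -0.2857]
  T[2,:] = [-0.5000 -0.3750 +0.0000]
|roots of det(T-λI)|: 0.8710, 0.4528, 0.4528.
ρ = 0.8710; 0.8710 < 1, so it converges for any x₀.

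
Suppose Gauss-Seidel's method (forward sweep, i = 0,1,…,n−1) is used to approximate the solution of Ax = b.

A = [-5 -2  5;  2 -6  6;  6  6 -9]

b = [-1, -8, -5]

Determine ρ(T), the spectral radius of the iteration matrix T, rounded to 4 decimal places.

1.2000

Let D = diag(-5, -6, -9); L, U the strict triangles.
Gauss-Seidel: T = -(D+L)⁻¹U, row 0 first, T[0,2] = -(5)/(-5) = +1.0000; later rows by forward substitution.
  T[0,:] = [+0.0000  -0.4000  +1.0000]
  T[1,:] = [+0.0000  -0.1333  +1.3333]
  T[2,:] = [+0.0000  -0.3556  +1.5556]
|λ(T)| sorted: 1.2000, 0.2222, 0.0000.
ρ = 1.2000; 1.2000 > 1 ⇒ diverges.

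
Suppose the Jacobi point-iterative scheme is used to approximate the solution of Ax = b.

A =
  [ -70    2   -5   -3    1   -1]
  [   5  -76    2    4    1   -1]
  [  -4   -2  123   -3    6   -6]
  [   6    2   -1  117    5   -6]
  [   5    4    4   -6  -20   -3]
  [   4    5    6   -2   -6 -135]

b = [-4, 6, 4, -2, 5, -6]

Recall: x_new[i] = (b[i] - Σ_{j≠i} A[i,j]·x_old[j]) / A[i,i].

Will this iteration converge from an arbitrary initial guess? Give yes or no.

Split A = D + L + U, D = diag(-70, -76, 123, 117, -20, -135).
T_J = -D⁻¹(L+U): T[0,2] = -(-5)/(-70) = -0.0714; T[0,0] = 0.
  T[0,:] = [+0.0000 +0.0286 -0.0714 -0.0429 +0.0143 -0.0143]
  T[1,:] = [+0.0658 +0.0000 +0.0263 +0.0526 +0.0132 -0.0132]
  T[2,:] = [+0.0325 +0.0163 +0.0000 +0.0244 -0.0488 +0.0488]
  T[3,:] = [-0.0513 -0.0171 +0.0085 +0.0000 -0.0427 +0.0513]
  T[4,:] = [+0.2500 +0.2000 +0.2000 -0.3000 +0.0000 -0.1500]
  T[5,:] = [+0.0296 +0.0370 +0.0444 -0.0148 -0.0444 +0.0000]
eigenvalue magnitudes: 0.1822, 0.1093, 0.0774, 0.0774, 0.0313, 0.0003.
ρ(T) = max|λ| = 0.1822; 0.1822 < 1: convergent.

yes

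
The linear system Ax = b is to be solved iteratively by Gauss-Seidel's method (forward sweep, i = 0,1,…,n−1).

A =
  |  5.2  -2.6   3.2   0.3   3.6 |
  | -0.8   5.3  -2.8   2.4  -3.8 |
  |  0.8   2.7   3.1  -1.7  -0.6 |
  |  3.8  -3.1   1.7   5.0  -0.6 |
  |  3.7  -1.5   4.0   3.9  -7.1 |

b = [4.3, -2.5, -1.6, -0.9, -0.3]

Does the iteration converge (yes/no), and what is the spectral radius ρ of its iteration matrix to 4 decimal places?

no, ρ = 1.5250

Split A = D + L + U, D = diag(5.2, 5.3, 3.1, 5, -7.1).
Gauss-Seidel: T = -(D+L)⁻¹U, row 0 first, T[0,4] = -(3.6)/(5.2) = -0.6923; later rows by forward substitution.
  T[0,:] = [+0.0000, +0.5000, -0.6154, -0.0577, -0.6923]
  T[1,:] = [+0.0000, +0.0755, +0.4354, -0.4615, +0.6125]
  T[2,:] = [+0.0000, -0.1948, -0.2204, +0.9653, -0.1612]
  T[3,:] = [+0.0000, -0.2670, +0.8126, -0.5705, +1.0807]
  T[4,:] = [+0.0000, -0.0118, -0.0905, +0.2979, +0.0126]
|roots of det(T-λI)|: 1.5250, 0.5558, 0.2171, 0.0492, 0.0000.
ρ(T) = max|λ| = 1.5250; 1.5250 > 1 ⇒ diverges.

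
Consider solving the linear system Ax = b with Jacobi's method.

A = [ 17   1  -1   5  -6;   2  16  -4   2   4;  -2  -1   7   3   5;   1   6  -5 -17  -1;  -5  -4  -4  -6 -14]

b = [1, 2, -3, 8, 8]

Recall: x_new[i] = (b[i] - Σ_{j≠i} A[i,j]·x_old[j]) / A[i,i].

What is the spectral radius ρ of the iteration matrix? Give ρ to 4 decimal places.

Let D = diag(17, 16, 7, -17, -14); L, U the strict triangles.
Jacobi: T = -D⁻¹(L+U), T[1,3] = -(2)/(16) = -0.1250; T[1,1] = 0.
  T[0,:] = [+0.0000 -0.0588 +0.0588 -0.2941 +0.3529]
  T[1,:] = [-0.1250 +0.0000 +0.2500 -0.1250 -0.2500]
  T[2,:] = [+0.2857 +0.1429 +0.0000 -0.4286 -0.7143]
  T[3,:] = [+0.0588 +0.3529 -0.2941 +0.0000 -0.0588]
  T[4,:] = [-0.3571 -0.2857 -0.2857 -0.4286 +0.0000]
|eigenvalues of T|: 0.7094, 0.4576, 0.4576, 0.4243, 0.4243.
spectral radius ρ = 0.7094; 0.7094 < 1, so it converges for any x₀.

0.7094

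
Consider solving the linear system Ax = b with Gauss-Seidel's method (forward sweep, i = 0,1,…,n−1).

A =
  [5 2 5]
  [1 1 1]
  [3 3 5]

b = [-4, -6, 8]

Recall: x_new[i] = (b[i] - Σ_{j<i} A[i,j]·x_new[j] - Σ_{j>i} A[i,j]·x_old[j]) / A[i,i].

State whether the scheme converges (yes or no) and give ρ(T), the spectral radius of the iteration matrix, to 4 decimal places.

Split A = D + L + U, D = diag(5, 1, 5).
T_GS = -(D+L)⁻¹U: row 0 first, T[0,1] = -(2)/(5) = -0.4000; later rows by forward substitution.
  T[0,:] = [+0.0000  -0.4000  -1.0000]
  T[1,:] = [+0.0000  +0.4000  +0.0000]
  T[2,:] = [+0.0000  +0.0000  +0.6000]
moduli |λ_i(T)| = 0.6000, 0.4000, 0.0000.
spectral radius ρ = 0.6000; 0.6000 < 1 ⇒ converges.

yes, ρ = 0.6000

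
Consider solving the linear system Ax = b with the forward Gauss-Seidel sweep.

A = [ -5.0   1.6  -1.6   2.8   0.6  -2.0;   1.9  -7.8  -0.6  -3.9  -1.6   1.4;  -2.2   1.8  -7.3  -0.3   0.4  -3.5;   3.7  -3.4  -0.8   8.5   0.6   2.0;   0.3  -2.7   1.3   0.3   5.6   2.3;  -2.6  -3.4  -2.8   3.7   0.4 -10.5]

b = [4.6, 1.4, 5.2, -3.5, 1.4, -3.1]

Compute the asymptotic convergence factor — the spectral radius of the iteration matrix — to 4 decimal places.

0.5394

Write A = D+L+U with D = diag(-5, -7.8, -7.3, 8.5, 5.6, -10.5).
Gauss-Seidel: T = -(D+L)⁻¹U, row 0 first, T[0,4] = -(0.6)/(-5) = +0.1200; later rows by forward substitution.
  T[0,:] = [+0.0000  +0.3200  -0.3200  +0.5600  +0.1200  -0.4000]
  T[1,:] = [+0.0000  +0.0779  -0.1549  -0.3636  -0.1759  +0.0821]
  T[2,:] = [+0.0000  -0.0772  +0.0583  -0.2995  -0.0247  -0.3387]
  T[3,:] = [+0.0000  -0.1154  +0.0828  -0.4174  -0.1955  -0.0602]
  T[4,:] = [+0.0000  +0.0445  -0.0755  -0.1134  -0.0750  -0.2679]
  T[5,:] = [+0.0000  -0.1228  +0.1402  -0.0925  -0.0379  +0.1314]
|roots of det(T-λI)|: 0.5394, 0.3132, 0.3132, 0.0231, 0.0059, 0.0000.
ρ(T) = max|λ| = 0.5394; 0.5394 < 1, so it converges for any x₀.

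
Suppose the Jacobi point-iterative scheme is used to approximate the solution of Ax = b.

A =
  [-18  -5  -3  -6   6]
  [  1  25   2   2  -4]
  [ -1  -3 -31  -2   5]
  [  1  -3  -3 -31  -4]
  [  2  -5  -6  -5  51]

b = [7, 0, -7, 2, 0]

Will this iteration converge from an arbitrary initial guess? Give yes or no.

yes

A = D + L + U where D = diag(-18, 25, -31, -31, 51).
Jacobi T = -D⁻¹(L+U): T[3,1] = -(-3)/(-31) = -0.0968; T[3,3] = 0.
  T[0,:] = [+0.0000, -0.2778, -0.1667, -0.3333, +0.3333]
  T[1,:] = [-0.0400, +0.0000, -0.0800, -0.0800, +0.1600]
  T[2,:] = [-0.0323, -0.0968, +0.0000, -0.0645, +0.1613]
  T[3,:] = [+0.0323, -0.0968, -0.0968, +0.0000, -0.1290]
  T[4,:] = [-0.0392, +0.0980, +0.1176, +0.0980, +0.0000]
|roots of det(T-λI)|: 0.2715, 0.1505, 0.1505, 0.0962, 0.0118.
spectral radius ρ = 0.2715; 0.2715 < 1: convergent.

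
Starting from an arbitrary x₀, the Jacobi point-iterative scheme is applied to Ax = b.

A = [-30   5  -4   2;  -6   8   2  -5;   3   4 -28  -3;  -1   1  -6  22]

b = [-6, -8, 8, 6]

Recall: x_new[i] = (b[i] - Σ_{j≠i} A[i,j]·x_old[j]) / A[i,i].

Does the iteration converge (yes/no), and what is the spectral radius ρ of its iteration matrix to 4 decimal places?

Write A = D+L+U with D = diag(-30, 8, -28, 22).
T_J = -D⁻¹(L+U): T[3,0] = -(-1)/(22) = +0.0455; T[3,3] = 0.
  T[0,:] = [+0.0000  +0.1667  -0.1333  +0.0667]
  T[1,:] = [+0.7500  +0.0000  -0.2500  +0.6250]
  T[2,:] = [+0.1071  +0.1429  +0.0000  -0.1071]
  T[3,:] = [+0.0455  -0.0455  +0.2727  +0.0000]
moduli |λ_i(T)| = 0.3386, 0.2847, 0.2809, 0.2809.
ρ = 0.3386; 0.3386 < 1: convergent.

yes, ρ = 0.3386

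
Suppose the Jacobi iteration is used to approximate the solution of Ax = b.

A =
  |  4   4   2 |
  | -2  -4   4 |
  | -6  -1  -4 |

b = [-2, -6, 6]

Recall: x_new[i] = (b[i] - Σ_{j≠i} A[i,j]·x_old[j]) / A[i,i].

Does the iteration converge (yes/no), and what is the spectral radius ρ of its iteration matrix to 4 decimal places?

Write A = D+L+U with D = diag(4, -4, -4).
T_J = -D⁻¹(L+U): T[2,1] = -(-1)/(-4) = -0.2500; T[2,2] = 0.
  T[0,:] = [+0.0000 -1.0000 -0.5000]
  T[1,:] = [-0.5000 +0.0000 +1.0000]
  T[2,:] = [-1.5000 -0.2500 +0.0000]
|eigenvalues of T|: 1.4189, 1.0065, 1.0065.
spectral radius ρ = 1.4189; 1.4189 > 1, so it fails to converge.

no, ρ = 1.4189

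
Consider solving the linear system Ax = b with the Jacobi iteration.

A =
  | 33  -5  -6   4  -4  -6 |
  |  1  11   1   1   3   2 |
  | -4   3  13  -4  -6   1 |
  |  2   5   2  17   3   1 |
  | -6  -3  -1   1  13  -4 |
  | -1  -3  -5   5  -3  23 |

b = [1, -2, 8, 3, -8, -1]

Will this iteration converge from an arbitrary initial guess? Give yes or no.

Split A = D + L + U, D = diag(33, 11, 13, 17, 13, 23).
Jacobi T = -D⁻¹(L+U): T[3,2] = -(2)/(17) = -0.1176; T[3,3] = 0.
  T[0,:] = [+0.0000  +0.1515  +0.1818  -0.1212  +0.1212  +0.1818]
  T[1,:] = [-0.0909  +0.0000  -0.0909  -0.0909  -0.2727  -0.1818]
  T[2,:] = [+0.3077  -0.2308  +0.0000  +0.3077  +0.4615  -0.0769]
  T[3,:] = [-0.1176  -0.2941  -0.1176  +0.0000  -0.1765  -0.0588]
  T[4,:] = [+0.4615  +0.2308  +0.0769  -0.0769  +0.0000  +0.3077]
  T[5,:] = [+0.0435  +0.1304  +0.2174  -0.2174  +0.1304  +0.0000]
|roots of det(T-λI)|: 0.5119, 0.3610, 0.3610, 0.2092, 0.0955, 0.0532.
spectral radius ρ = 0.5119; 0.5119 < 1 ⇒ converges.

yes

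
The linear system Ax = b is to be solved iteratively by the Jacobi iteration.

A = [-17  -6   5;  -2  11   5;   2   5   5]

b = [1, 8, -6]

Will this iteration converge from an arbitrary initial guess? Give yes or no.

Write A = D+L+U with D = diag(-17, 11, 5).
T_J = -D⁻¹(L+U): T[0,1] = -(-6)/(-17) = -0.3529; T[0,0] = 0.
  T[0,:] = [+0.0000  -0.3529  +0.2941]
  T[1,:] = [+0.1818  +0.0000  -0.4545]
  T[2,:] = [-0.4000  -1.0000  +0.0000]
eigenvalue magnitudes: 0.6696, 0.4192, 0.4192.
ρ(T) = max|λ| = 0.6696; 0.6696 < 1 ⇒ converges.

yes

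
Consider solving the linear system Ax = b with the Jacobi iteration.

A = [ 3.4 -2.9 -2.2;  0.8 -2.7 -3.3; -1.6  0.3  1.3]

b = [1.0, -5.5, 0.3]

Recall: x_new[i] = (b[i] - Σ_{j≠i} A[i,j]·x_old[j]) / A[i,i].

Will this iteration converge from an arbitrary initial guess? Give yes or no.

Let D = diag(3.4, -2.7, 1.3); L, U the strict triangles.
Jacobi T = -D⁻¹(L+U): T[1,0] = -(0.8)/(-2.7) = +0.2963; T[1,1] = 0.
  T[0,:] = [+0.0000  +0.8529  +0.6471]
  T[1,:] = [+0.2963  +0.0000  -1.2222]
  T[2,:] = [+1.2308  -0.2308  +0.0000]
|eigenvalues of T|: 1.4905, 0.9437, 0.9437.
ρ = 1.4905; 1.4905 > 1, so it fails to converge.

no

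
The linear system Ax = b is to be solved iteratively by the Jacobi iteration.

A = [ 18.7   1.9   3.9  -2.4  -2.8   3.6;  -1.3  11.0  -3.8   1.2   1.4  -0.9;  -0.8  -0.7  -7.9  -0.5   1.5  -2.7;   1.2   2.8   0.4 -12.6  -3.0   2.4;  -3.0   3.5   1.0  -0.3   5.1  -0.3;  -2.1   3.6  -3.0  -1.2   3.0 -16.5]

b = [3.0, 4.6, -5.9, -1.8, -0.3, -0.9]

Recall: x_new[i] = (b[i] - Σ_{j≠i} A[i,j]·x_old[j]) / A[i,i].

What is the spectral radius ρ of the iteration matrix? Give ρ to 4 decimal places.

Write A = D+L+U with D = diag(18.7, 11, -7.9, -12.6, 5.1, -16.5).
Jacobi T = -D⁻¹(L+U): T[1,5] = -(-0.9)/(11) = +0.0818; T[1,1] = 0.
  T[0,:] = [+0.0000, -0.1016, -0.2086, +0.1283, +0.1497, -0.1925]
  T[1,:] = [+0.1182, +0.0000, +0.3455, -0.1091, -0.1273, +0.0818]
  T[2,:] = [-0.1013, -0.0886, +0.0000, -0.0633, +0.1899, -0.3418]
  T[3,:] = [+0.0952, +0.2222, +0.0317, +0.0000, -0.2381, +0.1905]
  T[4,:] = [+0.5882, -0.6863, -0.1961, +0.0588, +0.0000, +0.0588]
  T[5,:] = [-0.1273, +0.2182, -0.1818, -0.0727, +0.1818, +0.0000]
|roots of det(T-λI)|: 0.6990, 0.4502, 0.4502, 0.2208, 0.1144, 0.1086.
spectral radius ρ = 0.6990; 0.6990 < 1 ⇒ converges.

0.6990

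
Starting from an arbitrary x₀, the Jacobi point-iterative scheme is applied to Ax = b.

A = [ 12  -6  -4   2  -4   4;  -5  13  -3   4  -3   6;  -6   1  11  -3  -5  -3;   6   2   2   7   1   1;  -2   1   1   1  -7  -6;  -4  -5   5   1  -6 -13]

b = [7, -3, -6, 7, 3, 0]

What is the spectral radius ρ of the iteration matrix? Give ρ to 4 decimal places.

Let D = diag(12, 13, 11, 7, -7, -13); L, U the strict triangles.
Jacobi T = -D⁻¹(L+U): T[3,5] = -(1)/(7) = -0.1429; T[3,3] = 0.
  T[0,:] = [+0.0000  +0.5000  +0.3333  -0.1667  +0.3333  -0.3333]
  T[1,:] = [+0.3846  +0.0000  +0.2308  -0.3077  +0.2308  -0.4615]
  T[2,:] = [+0.5455  -0.0909  +0.0000  +0.2727  +0.4545  +0.2727]
  T[3,:] = [-0.8571  -0.2857  -0.2857  +0.0000  -0.1429  -0.1429]
  T[4,:] = [-0.2857  +0.1429  +0.1429  +0.1429  +0.0000  -0.8571]
  T[5,:] = [-0.3077  -0.3846  +0.3846  +0.0769  -0.4615  +0.0000]
moduli |λ_i(T)| = 1.1299, 0.9488, 0.5579, 0.5579, 0.5244, 0.3884.
ρ(T) = max|λ| = 1.1299; 1.1299 > 1, so it fails to converge.

1.1299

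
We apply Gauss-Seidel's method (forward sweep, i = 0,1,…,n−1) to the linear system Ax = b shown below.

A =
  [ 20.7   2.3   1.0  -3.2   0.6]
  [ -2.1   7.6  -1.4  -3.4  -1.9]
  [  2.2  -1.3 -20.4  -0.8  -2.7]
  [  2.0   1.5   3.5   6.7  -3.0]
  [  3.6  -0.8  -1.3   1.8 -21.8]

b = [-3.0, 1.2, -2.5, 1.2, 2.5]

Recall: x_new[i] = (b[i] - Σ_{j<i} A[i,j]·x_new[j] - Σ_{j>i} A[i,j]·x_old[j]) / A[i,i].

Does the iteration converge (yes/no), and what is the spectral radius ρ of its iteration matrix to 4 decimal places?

yes, ρ = 0.2641

Split A = D + L + U, D = diag(20.7, 7.6, -20.4, 6.7, -21.8).
Gauss-Seidel: T = -(D+L)⁻¹U, row 0 first, T[0,4] = -(0.6)/(20.7) = -0.0290; later rows by forward substitution.
  T[0,:] = [+0.0000  -0.1111  -0.0483  +0.1546  -0.0290]
  T[1,:] = [+0.0000  -0.0307  +0.1709  +0.4901  +0.2420]
  T[2,:] = [+0.0000  -0.0100  -0.0161  -0.0538  -0.1509]
  T[3,:] = [+0.0000  +0.0453  -0.0154  -0.1278  +0.4811]
  T[4,:] = [+0.0000  -0.0129  -0.0146  +0.0002  +0.0351]
moduli |λ_i(T)| = 0.2641, 0.1028, 0.1028, 0.0213, 0.0000.
ρ(T) = max|λ| = 0.2641; 0.2641 < 1: convergent.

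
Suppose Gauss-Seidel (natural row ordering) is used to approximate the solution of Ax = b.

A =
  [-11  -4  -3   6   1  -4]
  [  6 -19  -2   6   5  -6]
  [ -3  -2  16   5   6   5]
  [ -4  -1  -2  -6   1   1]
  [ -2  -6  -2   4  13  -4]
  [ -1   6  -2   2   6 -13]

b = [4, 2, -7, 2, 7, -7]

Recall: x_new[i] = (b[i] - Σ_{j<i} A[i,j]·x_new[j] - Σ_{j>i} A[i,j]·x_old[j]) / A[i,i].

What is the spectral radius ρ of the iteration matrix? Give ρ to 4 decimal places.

Let D = diag(-11, -19, 16, -6, 13, -13); L, U the strict triangles.
GS T = -(D+L)⁻¹U: row 0 first, T[0,1] = -(-4)/(-11) = -0.3636; later rows by forward substitution.
  T[0,:] = [+0.0000 -0.3636 -0.2727 +0.5455 +0.0909 -0.3636]
  T[1,:] = [+0.0000 -0.1148 -0.1914 +0.4880 +0.2919 -0.4306]
  T[2,:] = [+0.0000 -0.0825 -0.0751 -0.1492 -0.3215 -0.4345]
  T[3,:] = [+0.0000 +0.2891 +0.2387 -0.3952 +0.1646 +0.6257]
  T[4,:] = [+0.0000 -0.2106 -0.2153 +0.4078 +0.0486 -0.2064]
  T[5,:] = [+0.0000 -0.0651 -0.1184 +0.3337 +0.2249 -0.1029]
eigenvalue magnitudes: 0.9352, 0.4299, 0.0572, 0.0572, 0.0359, 0.0000.
spectral radius ρ = 0.9352; 0.9352 < 1: convergent.

0.9352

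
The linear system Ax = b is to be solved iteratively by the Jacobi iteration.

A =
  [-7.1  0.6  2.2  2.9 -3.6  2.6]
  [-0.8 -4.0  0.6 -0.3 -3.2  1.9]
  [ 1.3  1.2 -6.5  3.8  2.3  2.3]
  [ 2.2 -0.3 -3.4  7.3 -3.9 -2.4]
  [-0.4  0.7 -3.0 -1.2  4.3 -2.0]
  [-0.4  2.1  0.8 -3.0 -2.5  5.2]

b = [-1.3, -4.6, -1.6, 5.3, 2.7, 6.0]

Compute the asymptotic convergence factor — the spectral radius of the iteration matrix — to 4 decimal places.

1.2855

Diagonal D = diag(-7.1, -4, -6.5, 7.3, 4.3, 5.2); L, U strict lower/upper.
Jacobi T = -D⁻¹(L+U): T[0,5] = -(2.6)/(-7.1) = +0.3662; T[0,0] = 0.
  T[0,:] = [+0.0000, +0.0845, +0.3099, +0.4085, -0.5070, +0.3662]
  T[1,:] = [-0.2000, +0.0000, +0.1500, -0.0750, -0.8000, +0.4750]
  T[2,:] = [+0.2000, +0.1846, +0.0000, +0.5846, +0.3538, +0.3538]
  T[3,:] = [-0.3014, +0.0411, +0.4658, +0.0000, +0.5342, +0.3288]
  T[4,:] = [+0.0930, -0.1628, +0.6977, +0.2791, +0.0000, +0.4651]
  T[5,:] = [+0.0769, -0.4038, -0.1538, +0.5769, +0.4808, +0.0000]
|roots of det(T-λI)|: 1.2855, 0.8638, 0.5172, 0.5172, 0.3682, 0.3682.
ρ = 1.2855; 1.2855 > 1, so it fails to converge.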